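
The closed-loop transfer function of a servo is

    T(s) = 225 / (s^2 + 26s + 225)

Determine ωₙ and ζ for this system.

ωₙ = 15 rad/s, ζ ≈ 0.8667

Compare the denominator to the standard form s^2 + 2ζωₙs + ωₙ².
ωₙ² = 225, so ωₙ = 15 rad/s.
2ζωₙ = 26, so ζ = 26/(2·15) ≈ 0.8667.
With ζ = 0.8667 the response is underdamped.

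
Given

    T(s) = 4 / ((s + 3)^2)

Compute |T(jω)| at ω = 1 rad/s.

|T(j1)| = 0.4000

Substitute s = j1: numerator = 4, denominator = 8 + j6.
|T(j1)| = |4| / |8 + j6| = 4 / 10 = 0.4000.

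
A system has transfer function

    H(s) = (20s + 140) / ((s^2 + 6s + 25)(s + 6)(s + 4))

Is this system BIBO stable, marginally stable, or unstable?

stable

The poles can be read from the denominator factors: s = -3 + 4j, -3 - 4j, -6, -4.
Since all poles lie strictly in the left half-plane, the system is stable.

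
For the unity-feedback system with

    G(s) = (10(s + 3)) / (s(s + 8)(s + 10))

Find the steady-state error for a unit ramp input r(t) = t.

G(s) has one pole at the origin.
This is a Type 1 system. Kv = lim_{s→0} s·G(s) = 30/80 = 3/8.
e_ss = 1/Kv = 1/(3/8) = 8/3 ≈ 2.667.

e_ss = 2.667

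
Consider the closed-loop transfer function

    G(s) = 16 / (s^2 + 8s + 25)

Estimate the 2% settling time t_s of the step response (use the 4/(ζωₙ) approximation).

t_s ≈ 1 s

Comparing s^2 + 8s + 25 to s^2 + 2ζωₙs + ωₙ²: ωₙ = 5 rad/s and ζ = 8/(2·5) = 0.8.
ζωₙ = 8/2 = 4, so t_s ≈ 4/(ζωₙ) = 4/4 = 1 s.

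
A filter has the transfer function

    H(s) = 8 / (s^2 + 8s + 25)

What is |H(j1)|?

Substitute s = j1: numerator = 8, denominator = 24 + j8.
|H(j1)| = |8| / |24 + j8| = 8 / 25.298 ≈ 0.3162.

|H(j1)| ≈ 0.3162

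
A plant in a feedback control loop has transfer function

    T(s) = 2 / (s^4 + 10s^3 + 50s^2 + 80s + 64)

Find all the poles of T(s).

s = -1 + j, -1 - j, -4 + 4j, -4 - 4j

The poles are the roots of the denominator s^4 + 10s^3 + 50s^2 + 80s + 64 = 0.
No real roots exist; factor into two real quadratics: (s^2 + 2s + 2)(s^2 + 8s + 32) = 0.
Each quadratic gives a conjugate pair via the quadratic formula.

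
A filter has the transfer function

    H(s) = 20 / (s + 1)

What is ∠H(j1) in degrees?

At s = j1: numerator = 20, denominator = 1 + j1.
∠H = ∠num − ∠den = 0° − (45°) = -45°.

∠H(j1) ≈ -45°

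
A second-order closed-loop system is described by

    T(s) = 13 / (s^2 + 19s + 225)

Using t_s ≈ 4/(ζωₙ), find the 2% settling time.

t_s ≈ 0.4211 s

Comparing s^2 + 19s + 225 to s^2 + 2ζωₙs + ωₙ²: ωₙ = 15 rad/s and ζ = 19/(2·15) ≈ 0.6333.
ζωₙ = 19/2 = 9.5, so t_s ≈ 4/(ζωₙ) = 4/9.5 ≈ 0.4211 s.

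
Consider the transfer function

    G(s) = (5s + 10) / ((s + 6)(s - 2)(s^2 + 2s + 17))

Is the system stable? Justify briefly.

The poles can be read from the denominator factors: s = -6, 2, -1 + 4j, -1 - 4j.
Since the pole(s) at s = 2 lie in the right half-plane, the system is unstable.

unstable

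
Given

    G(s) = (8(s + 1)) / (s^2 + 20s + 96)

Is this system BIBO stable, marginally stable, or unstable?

The denominator s^2 + 20s + 96 factors as (s + 8)(s + 12), giving poles at s = -8, -12.
Since all poles lie strictly in the left half-plane, the system is stable.

stable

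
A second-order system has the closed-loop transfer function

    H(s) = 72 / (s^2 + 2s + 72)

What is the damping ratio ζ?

ζ ≈ 0.1179

Compare the denominator to the standard form s^2 + 2ζωₙs + ωₙ².
ωₙ² = 72, so ωₙ = √72 ≈ 8.485 rad/s.
2ζωₙ = 2, so ζ = 2/(2·√72) ≈ 0.1179.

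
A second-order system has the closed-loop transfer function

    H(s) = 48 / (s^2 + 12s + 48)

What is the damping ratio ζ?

ζ ≈ 0.8660

Compare the denominator to the standard form s^2 + 2ζωₙs + ωₙ².
ωₙ² = 48, so ωₙ = √48 ≈ 6.928 rad/s.
2ζωₙ = 12, so ζ = 12/(2·√48) ≈ 0.8660.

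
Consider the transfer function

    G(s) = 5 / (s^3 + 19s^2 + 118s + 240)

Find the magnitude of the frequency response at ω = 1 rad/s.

|G(j1)| ≈ 0.02000

Substitute s = j1: numerator = 5, denominator = 221 + j117.
|G(j1)| = |5| / |221 + j117| = 5 / 250.06 ≈ 0.02000.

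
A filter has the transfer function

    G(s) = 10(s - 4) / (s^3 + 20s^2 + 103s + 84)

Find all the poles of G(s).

The poles are the roots of the denominator s^3 + 20s^2 + 103s + 84 = 0.
Trying s = -1: the polynomial evaluates to 0, so (s + 1) is a factor.
Dividing out leaves s^2 + 19s + 84 = 0.
Factoring the quadratic: (s + 12)(s + 7) = 0.

s = -1, -12, -7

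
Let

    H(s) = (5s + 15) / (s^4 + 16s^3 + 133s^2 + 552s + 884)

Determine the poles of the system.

The poles are the roots of the denominator s^4 + 16s^3 + 133s^2 + 552s + 884 = 0.
No real roots exist; factor into two real quadratics: (s^2 + 8s + 52)(s^2 + 8s + 17) = 0.
Each quadratic gives a conjugate pair via the quadratic formula.

s = -4 + 6j, -4 - 6j, -4 + j, -4 - j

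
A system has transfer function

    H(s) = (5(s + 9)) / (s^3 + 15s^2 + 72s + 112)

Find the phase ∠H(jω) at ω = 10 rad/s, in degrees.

At s = j10: numerator = 45 + j50, denominator = -1388 - j280.
∠H = ∠num − ∠den = 48.013° − (-168.59°) = 216.6°, which wraps to -143.4°.

∠H(j10) ≈ -143.4°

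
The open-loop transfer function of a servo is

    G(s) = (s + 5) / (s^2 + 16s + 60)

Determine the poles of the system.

The poles are the roots of the denominator s^2 + 16s + 60 = 0.
Factoring: (s + 6)(s + 10) = 0, so s = -6 and s = -10.

s = -6, -10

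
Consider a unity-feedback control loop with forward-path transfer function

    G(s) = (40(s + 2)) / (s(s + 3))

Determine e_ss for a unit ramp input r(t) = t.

e_ss = 0.03750

G(s) has one pole at the origin.
This is a Type 1 system. Kv = lim_{s→0} s·G(s) = 80/3.
e_ss = 1/Kv = 1/(80/3) = 3/80 ≈ 0.03750.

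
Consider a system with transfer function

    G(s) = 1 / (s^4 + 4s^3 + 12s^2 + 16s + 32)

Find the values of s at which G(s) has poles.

The poles are the roots of the denominator s^4 + 4s^3 + 12s^2 + 16s + 32 = 0.
No real roots exist; factor into two real quadratics: (s^2 + 4)(s^2 + 4s + 8) = 0.
Each quadratic gives a conjugate pair via the quadratic formula.

s = ±2j, -2 ± 2j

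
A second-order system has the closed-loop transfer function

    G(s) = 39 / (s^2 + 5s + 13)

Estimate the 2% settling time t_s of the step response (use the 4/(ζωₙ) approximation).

Comparing s^2 + 5s + 13 to s^2 + 2ζωₙs + ωₙ²: ωₙ = √13 ≈ 3.606 rad/s and ζ = 5/(2·√13) ≈ 0.6934.
ζωₙ = 5/2 = 2.5, so t_s ≈ 4/(ζωₙ) = 4/2.5 = 1.600 s.

t_s ≈ 1.600 s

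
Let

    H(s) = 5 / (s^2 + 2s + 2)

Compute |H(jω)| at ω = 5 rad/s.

Substitute s = j5: numerator = 5, denominator = -23 + j10.
|H(j5)| = |5| / |-23 + j10| = 5 / 25.080 ≈ 0.1994.

|H(j5)| ≈ 0.1994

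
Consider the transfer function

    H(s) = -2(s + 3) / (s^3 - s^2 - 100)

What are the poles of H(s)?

s = -2 + 4j, -2 - 4j, 5

The poles are the roots of the denominator s^3 - s^2 - 100 = 0.
Trying s = 5: the polynomial evaluates to 0, so (s - 5) is a factor.
Dividing out leaves s^2 + 4s + 20 = 0.
The quadratic formula then gives s = -2 ± 4j.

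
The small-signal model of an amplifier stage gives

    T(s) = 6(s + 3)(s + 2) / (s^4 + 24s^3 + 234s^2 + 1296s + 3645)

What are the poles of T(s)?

s = -3 + 6j, -3 - 6j, -9, -9

The poles are the roots of the denominator s^4 + 24s^3 + 234s^2 + 1296s + 3645 = 0.
Trying s = -9: the polynomial evaluates to 0, so (s + 9) is a factor.
Dividing out leaves s^3 + 15s^2 + 99s + 405 = 0.
This factors further as (s^2 + 6s + 45)(s + 9) = 0.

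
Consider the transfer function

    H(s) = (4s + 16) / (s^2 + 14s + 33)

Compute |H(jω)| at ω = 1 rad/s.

Substitute s = j1: numerator = 16 + j4, denominator = 32 + j14.
|H(j1)| = |16 + j4| / |32 + j14| = 16.492 / 34.928 ≈ 0.4722.

|H(j1)| ≈ 0.4722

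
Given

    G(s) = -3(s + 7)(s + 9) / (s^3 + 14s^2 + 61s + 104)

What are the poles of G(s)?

s = -3 ± 2j, -8

The poles are the roots of the denominator s^3 + 14s^2 + 61s + 104 = 0.
Trying s = -8: the polynomial evaluates to 0, so (s + 8) is a factor.
Dividing out leaves s^2 + 6s + 13 = 0.
The quadratic formula then gives s = -3 ± 2j.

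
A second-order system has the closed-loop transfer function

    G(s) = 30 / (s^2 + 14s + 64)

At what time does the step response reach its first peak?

Comparing s^2 + 14s + 64 to s^2 + 2ζωₙs + ωₙ²: ωₙ = 8 rad/s and ζ = 14/(2·8) = 0.875.
ζωₙ = 14/2 = 7, so ω_d = ωₙ√(1−ζ²) = √(ωₙ² − (ζωₙ)²) = √(64 − 7²) = √15 ≈ 3.873 rad/s.
t_p = π/ω_d = π/3.873 ≈ 0.8112 s.

t_p ≈ 0.8112 s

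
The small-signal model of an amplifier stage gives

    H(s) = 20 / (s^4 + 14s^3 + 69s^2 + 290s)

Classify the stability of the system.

The denominator s^4 + 14s^3 + 69s^2 + 290s factors as s(s + 10)(s^2 + 4s + 29), giving poles at s = 0, -10, -2 + 5j, -2 - 5j.
Since the simple pole(s) at s = 0 lie on the jω-axis with none in the right half-plane, the system is marginally stable.

marginally stable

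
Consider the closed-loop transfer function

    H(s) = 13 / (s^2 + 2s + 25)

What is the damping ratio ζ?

ζ = 0.2

Compare the denominator to the standard form s^2 + 2ζωₙs + ωₙ².
ωₙ² = 25, so ωₙ = 5 rad/s.
2ζωₙ = 2, so ζ = 2/(2·5) = 0.2.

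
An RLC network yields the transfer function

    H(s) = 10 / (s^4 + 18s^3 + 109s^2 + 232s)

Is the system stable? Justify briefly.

The denominator s^4 + 18s^3 + 109s^2 + 232s factors as s(s^2 + 10s + 29)(s + 8), giving poles at s = 0, -5 + 2j, -5 - 2j, -8.
Since the simple pole(s) at s = 0 lie on the jω-axis with none in the right half-plane, the system is marginally stable.

marginally stable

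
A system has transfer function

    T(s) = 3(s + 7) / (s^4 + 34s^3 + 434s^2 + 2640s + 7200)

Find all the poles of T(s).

s = -5 + 5j, -5 - 5j, -12, -12

The poles are the roots of the denominator s^4 + 34s^3 + 434s^2 + 2640s + 7200 = 0.
Trying s = -12: the polynomial evaluates to 0, so (s + 12) is a factor.
Dividing out leaves s^3 + 22s^2 + 170s + 600 = 0.
This factors further as (s^2 + 10s + 50)(s + 12) = 0.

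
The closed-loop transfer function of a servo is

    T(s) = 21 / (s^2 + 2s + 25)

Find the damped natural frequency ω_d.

ω_d ≈ 4.899 rad/s

Comparing s^2 + 2s + 25 to s^2 + 2ζωₙs + ωₙ²: ωₙ = 5 rad/s and ζ = 2/(2·5) = 0.2.
ζωₙ = 2/2 = 1, so ω_d = ωₙ√(1−ζ²) = √(ωₙ² − (ζωₙ)²) = √(25 − 1²) = √24 ≈ 4.899 rad/s.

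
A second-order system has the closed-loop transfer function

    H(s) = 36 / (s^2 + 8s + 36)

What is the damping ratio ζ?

ζ ≈ 0.6667

Compare the denominator to the standard form s^2 + 2ζωₙs + ωₙ².
ωₙ² = 36, so ωₙ = 6 rad/s.
2ζωₙ = 8, so ζ = 8/(2·6) ≈ 0.6667.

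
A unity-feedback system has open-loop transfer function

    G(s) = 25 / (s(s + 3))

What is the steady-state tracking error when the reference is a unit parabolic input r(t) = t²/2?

G(s) has one pole at the origin.
This is a Type 1 system; Ka = lim_{s→0} s^2·G(s) = 0, so the steady-state error for a parabola input is infinite.

e_ss = ∞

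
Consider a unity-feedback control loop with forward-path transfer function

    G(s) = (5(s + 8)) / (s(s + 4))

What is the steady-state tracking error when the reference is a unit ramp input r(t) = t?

G(s) has one pole at the origin.
This is a Type 1 system. Kv = lim_{s→0} s·G(s) = 40/4 = 10.
e_ss = 1/Kv = 1/(10) = 1/10 ≈ 0.1000.

e_ss = 0.1000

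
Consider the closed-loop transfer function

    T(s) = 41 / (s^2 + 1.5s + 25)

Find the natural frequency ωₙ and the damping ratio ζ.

ωₙ = 5 rad/s, ζ = 0.15

Compare the denominator to the standard form s^2 + 2ζωₙs + ωₙ².
ωₙ² = 25, so ωₙ = 5 rad/s.
2ζωₙ = 1.5, so ζ = 1.5/(2·5) = 0.15.
With ζ = 0.15 the response is underdamped.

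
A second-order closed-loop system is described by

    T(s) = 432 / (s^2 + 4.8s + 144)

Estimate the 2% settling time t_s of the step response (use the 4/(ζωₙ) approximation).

t_s ≈ 1.667 s

Comparing s^2 + 4.8s + 144 to s^2 + 2ζωₙs + ωₙ²: ωₙ = 12 rad/s and ζ = 4.8/(2·12) = 0.2.
ζωₙ = 4.8/2 = 2.4, so t_s ≈ 4/(ζωₙ) = 4/2.4 ≈ 1.667 s.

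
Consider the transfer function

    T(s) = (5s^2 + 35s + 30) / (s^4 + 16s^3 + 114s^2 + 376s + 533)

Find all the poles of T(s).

The poles are the roots of the denominator s^4 + 16s^3 + 114s^2 + 376s + 533 = 0.
No real roots exist; factor into two real quadratics: (s^2 + 6s + 13)(s^2 + 10s + 41) = 0.
Each quadratic gives a conjugate pair via the quadratic formula.

s = -3 ± 2j, -5 ± 4j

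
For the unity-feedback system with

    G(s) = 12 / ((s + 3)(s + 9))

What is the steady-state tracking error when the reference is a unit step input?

G(s) has no poles at the origin.
This is a Type 0 system. Kp = lim_{s→0} G(s) = 12/27 = 4/9.
e_ss = 1/(1 + Kp) = 1/(1 + 4/9) = 9/13 ≈ 0.6923.

e_ss = 0.6923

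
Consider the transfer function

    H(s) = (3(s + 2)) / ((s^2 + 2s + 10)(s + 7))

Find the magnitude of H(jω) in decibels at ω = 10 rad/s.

|H(j10)|_dB ≈ -31.3 dB

Substitute s = j10: numerator = 6 + j30, denominator = -830 - j760.
|H(j10)| = |6 + j30| / |-830 - j760| = 30.594 / 1125.4 ≈ 0.02719.
In decibels: 20·log₁₀(0.02719) ≈ -31.3 dB.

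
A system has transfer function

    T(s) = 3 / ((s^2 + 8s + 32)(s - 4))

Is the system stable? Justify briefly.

The poles can be read from the denominator factors: s = -4 ± 4j, 4.
Since the pole(s) at s = 4 lie in the right half-plane, the system is unstable.

unstable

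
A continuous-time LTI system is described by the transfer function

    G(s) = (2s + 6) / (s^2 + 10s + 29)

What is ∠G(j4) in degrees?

∠G(j4) ≈ -18.87°

At s = j4: numerator = 6 + j8, denominator = 13 + j40.
∠G = ∠num − ∠den = 53.130° − (71.996°) = -18.87°.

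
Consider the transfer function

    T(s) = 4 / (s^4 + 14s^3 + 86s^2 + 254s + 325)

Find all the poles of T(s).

s = -4 ± 3j, -3 ± 2j

The poles are the roots of the denominator s^4 + 14s^3 + 86s^2 + 254s + 325 = 0.
No real roots exist; factor into two real quadratics: (s^2 + 8s + 25)(s^2 + 6s + 13) = 0.
Each quadratic gives a conjugate pair via the quadratic formula.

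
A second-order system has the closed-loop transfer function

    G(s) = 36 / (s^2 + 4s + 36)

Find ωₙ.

Compare the denominator to the standard form s^2 + 2ζωₙs + ωₙ².
ωₙ² = 36, so ωₙ = 6 rad/s.

ωₙ = 6 rad/s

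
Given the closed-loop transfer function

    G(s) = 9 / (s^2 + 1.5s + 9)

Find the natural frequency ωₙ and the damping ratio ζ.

ωₙ = 3 rad/s, ζ = 0.25

Compare the denominator to the standard form s^2 + 2ζωₙs + ωₙ².
ωₙ² = 9, so ωₙ = 3 rad/s.
2ζωₙ = 1.5, so ζ = 1.5/(2·3) = 0.25.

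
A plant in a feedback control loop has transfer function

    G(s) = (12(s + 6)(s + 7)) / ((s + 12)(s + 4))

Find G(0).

G(0) = 21/2 ≈ 10.50

At s = 0 each factor (s + a) contributes a and each (s^2 + bs + c) contributes c.
G(0) = 12·(6) · (7) / ((12) · (4)) = 504/48 = 21/2.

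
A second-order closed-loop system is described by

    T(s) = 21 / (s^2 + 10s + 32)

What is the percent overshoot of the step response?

%OS ≈ 0.264%

Comparing s^2 + 10s + 32 to s^2 + 2ζωₙs + ωₙ²: ωₙ = √32 ≈ 5.657 rad/s and ζ = 10/(2·√32) ≈ 0.8839.
%OS = 100·exp(−πζ/√(1−ζ²)) = 100·exp(−π·0.8839/√(1−0.8839²)) ≈ 0.264%.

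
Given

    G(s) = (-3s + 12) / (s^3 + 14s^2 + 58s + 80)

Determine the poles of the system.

s = -3 ± j, -8

The poles are the roots of the denominator s^3 + 14s^2 + 58s + 80 = 0.
Trying s = -8: the polynomial evaluates to 0, so (s + 8) is a factor.
Dividing out leaves s^2 + 6s + 10 = 0.
The quadratic formula then gives s = -3 ± 1j.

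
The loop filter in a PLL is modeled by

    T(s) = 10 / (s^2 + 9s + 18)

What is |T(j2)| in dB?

Substitute s = j2: numerator = 10, denominator = 14 + j18.
|T(j2)| = |10| / |14 + j18| = 10 / 22.804 ≈ 0.4385.
In decibels: 20·log₁₀(0.4385) ≈ -7.16 dB.

|T(j2)|_dB ≈ -7.16 dB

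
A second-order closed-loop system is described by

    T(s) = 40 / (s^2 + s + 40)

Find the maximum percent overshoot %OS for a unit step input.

Comparing s^2 + s + 40 to s^2 + 2ζωₙs + ωₙ²: ωₙ = √40 ≈ 6.325 rad/s and ζ = 1/(2·√40) ≈ 0.07906.
%OS = 100·exp(−πζ/√(1−ζ²)) = 100·exp(−π·0.07906/√(1−0.07906²)) ≈ 77.9%.

%OS ≈ 77.9%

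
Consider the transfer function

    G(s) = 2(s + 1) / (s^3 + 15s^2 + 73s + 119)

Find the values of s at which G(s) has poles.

The poles are the roots of the denominator s^3 + 15s^2 + 73s + 119 = 0.
Trying s = -7: the polynomial evaluates to 0, so (s + 7) is a factor.
Dividing out leaves s^2 + 8s + 17 = 0.
The quadratic formula then gives s = -4 ± 1j.

s = -4 + j, -4 - j, -7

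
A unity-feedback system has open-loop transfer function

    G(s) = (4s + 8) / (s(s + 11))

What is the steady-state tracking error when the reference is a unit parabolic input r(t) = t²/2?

G(s) has one pole at the origin.
This is a Type 1 system; Ka = lim_{s→0} s^2·G(s) = 0, so the steady-state error for a parabola input is infinite.

e_ss = ∞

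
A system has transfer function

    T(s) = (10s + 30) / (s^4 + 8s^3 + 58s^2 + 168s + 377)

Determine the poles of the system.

The poles are the roots of the denominator s^4 + 8s^3 + 58s^2 + 168s + 377 = 0.
No real roots exist; factor into two real quadratics: (s^2 + 4s + 13)(s^2 + 4s + 29) = 0.
Each quadratic gives a conjugate pair via the quadratic formula.

s = -2 ± 3j, -2 ± 5j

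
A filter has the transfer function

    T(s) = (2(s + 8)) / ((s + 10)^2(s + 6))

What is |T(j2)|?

|T(j2)| ≈ 0.02507

Substitute s = j2: numerator = 16 + j4, denominator = 496 + j432.
|T(j2)| = |16 + j4| / |496 + j432| = 16.492 / 657.75 ≈ 0.02507.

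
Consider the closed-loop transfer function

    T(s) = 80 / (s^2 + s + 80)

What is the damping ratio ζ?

Compare the denominator to the standard form s^2 + 2ζωₙs + ωₙ².
ωₙ² = 80, so ωₙ = √80 ≈ 8.944 rad/s.
2ζωₙ = 1, so ζ = 1/(2·√80) ≈ 0.05590.
With ζ = 0.05590 the response is underdamped.

ζ ≈ 0.05590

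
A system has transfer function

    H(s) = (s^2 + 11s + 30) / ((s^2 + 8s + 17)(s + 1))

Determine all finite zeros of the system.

s = -6, -5

Set the numerator to zero: s^2 + 11s + 30 = 0.
Factoring: (s + 6)(s + 5) = 0.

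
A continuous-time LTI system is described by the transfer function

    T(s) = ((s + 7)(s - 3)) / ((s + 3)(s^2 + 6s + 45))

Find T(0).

At s = 0 each factor (s + a) contributes a and each (s^2 + bs + c) contributes c.
T(0) = 1·(7) · (-3) / ((3) · (45)) = -21/135 = -7/45.

T(0) = -7/45 ≈ -0.1556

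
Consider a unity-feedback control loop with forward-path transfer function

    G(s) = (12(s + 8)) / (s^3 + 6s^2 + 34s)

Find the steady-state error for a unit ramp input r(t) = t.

e_ss = 0.3542

G(s) has one pole at the origin.
This is a Type 1 system. Kv = lim_{s→0} s·G(s) = 96/34 = 48/17.
e_ss = 1/Kv = 1/(48/17) = 17/48 ≈ 0.3542.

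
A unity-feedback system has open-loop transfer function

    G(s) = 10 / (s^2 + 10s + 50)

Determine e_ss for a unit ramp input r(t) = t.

e_ss = ∞

G(s) has no poles at the origin.
This is a Type 0 system; Kv = lim_{s→0} s·G(s) = 0, so the steady-state error for a ramp input is infinite.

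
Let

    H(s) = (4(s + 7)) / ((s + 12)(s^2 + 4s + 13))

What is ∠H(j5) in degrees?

∠H(j5) ≈ -108.0°

At s = j5: numerator = 28 + j20, denominator = -244 + j180.
∠H = ∠num − ∠den = 35.538° − (143.58°) = -108.0°.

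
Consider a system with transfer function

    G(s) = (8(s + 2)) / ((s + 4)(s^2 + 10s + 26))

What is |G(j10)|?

|G(j10)| ≈ 0.06089

Substitute s = j10: numerator = 16 + j80, denominator = -1296 - j340.
|G(j10)| = |16 + j80| / |-1296 - j340| = 81.584 / 1339.9 ≈ 0.06089.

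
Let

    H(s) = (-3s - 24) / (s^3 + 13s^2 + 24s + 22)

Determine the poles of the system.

The poles are the roots of the denominator s^3 + 13s^2 + 24s + 22 = 0.
Trying s = -11: the polynomial evaluates to 0, so (s + 11) is a factor.
Dividing out leaves s^2 + 2s + 2 = 0.
The quadratic formula then gives s = -1 ± 1j.

s = -1 ± j, -11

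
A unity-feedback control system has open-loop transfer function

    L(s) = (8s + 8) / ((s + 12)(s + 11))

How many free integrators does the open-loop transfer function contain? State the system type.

Type 0

The denominator has no factor of s at the origin — no free integrator — so this is a Type 0 system.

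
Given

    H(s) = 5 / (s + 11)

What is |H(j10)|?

|H(j10)| ≈ 0.3363

Substitute s = j10: numerator = 5, denominator = 11 + j10.
|H(j10)| = |5| / |11 + j10| = 5 / 14.866 ≈ 0.3363.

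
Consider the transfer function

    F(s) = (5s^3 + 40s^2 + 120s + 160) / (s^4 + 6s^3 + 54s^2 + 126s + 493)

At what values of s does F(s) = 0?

Set the numerator to zero: 5s^3 + 40s^2 + 120s + 160 = 0, i.e. 5·(s^3 + 8s^2 + 24s + 32) = 0.
Factoring: (s + 4)(s^2 + 4s + 8) = 0.

s = -4, -2 + 2j, -2 - 2j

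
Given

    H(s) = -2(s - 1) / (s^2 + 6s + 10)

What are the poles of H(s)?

The poles are the roots of the denominator s^2 + 6s + 10 = 0.
Using the quadratic formula: s = (-6 ± √(-4))/2 = -3 ± 1j.

s = -3 ± j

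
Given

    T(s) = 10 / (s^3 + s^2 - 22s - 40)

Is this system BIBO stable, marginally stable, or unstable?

unstable

The denominator s^3 + s^2 - 22s - 40 factors as (s + 2)(s - 5)(s + 4), giving poles at s = -2, 5, -4.
Since the pole(s) at s = 5 lie in the right half-plane, the system is unstable.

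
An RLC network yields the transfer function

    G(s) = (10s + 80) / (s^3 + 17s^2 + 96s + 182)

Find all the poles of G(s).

s = -5 ± j, -7

The poles are the roots of the denominator s^3 + 17s^2 + 96s + 182 = 0.
Trying s = -7: the polynomial evaluates to 0, so (s + 7) is a factor.
Dividing out leaves s^2 + 10s + 26 = 0.
The quadratic formula then gives s = -5 ± 1j.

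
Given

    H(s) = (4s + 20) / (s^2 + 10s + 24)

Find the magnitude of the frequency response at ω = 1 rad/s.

Substitute s = j1: numerator = 20 + j4, denominator = 23 + j10.
|H(j1)| = |20 + j4| / |23 + j10| = 20.396 / 25.080 ≈ 0.8132.

|H(j1)| ≈ 0.8132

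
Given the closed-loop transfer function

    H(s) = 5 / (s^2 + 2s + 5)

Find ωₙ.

Compare the denominator to the standard form s^2 + 2ζωₙs + ωₙ².
ωₙ² = 5, so ωₙ = √5 ≈ 2.236 rad/s.

ωₙ ≈ 2.236 rad/s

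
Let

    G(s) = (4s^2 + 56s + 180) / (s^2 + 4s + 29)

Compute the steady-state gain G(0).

Set s = 0: G(0) = (180) / (29) = 180/29.

G(0) = 180/29 ≈ 6.207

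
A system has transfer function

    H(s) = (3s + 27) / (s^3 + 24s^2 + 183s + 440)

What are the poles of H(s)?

The poles are the roots of the denominator s^3 + 24s^2 + 183s + 440 = 0.
Trying s = -11: the polynomial evaluates to 0, so (s + 11) is a factor.
Dividing out leaves s^2 + 13s + 40 = 0.
Factoring the quadratic: (s + 5)(s + 8) = 0.

s = -11, -5, -8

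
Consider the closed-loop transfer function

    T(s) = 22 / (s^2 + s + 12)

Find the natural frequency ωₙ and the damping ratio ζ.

ωₙ ≈ 3.464 rad/s, ζ ≈ 0.1443

Compare the denominator to the standard form s^2 + 2ζωₙs + ωₙ².
ωₙ² = 12, so ωₙ = √12 ≈ 3.464 rad/s.
2ζωₙ = 1, so ζ = 1/(2·√12) ≈ 0.1443.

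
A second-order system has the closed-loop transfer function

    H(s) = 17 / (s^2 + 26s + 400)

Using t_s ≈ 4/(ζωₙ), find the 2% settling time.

t_s ≈ 0.3077 s

Comparing s^2 + 26s + 400 to s^2 + 2ζωₙs + ωₙ²: ωₙ = 20 rad/s and ζ = 26/(2·20) = 0.65.
ζωₙ = 26/2 = 13, so t_s ≈ 4/(ζωₙ) = 4/13 ≈ 0.3077 s.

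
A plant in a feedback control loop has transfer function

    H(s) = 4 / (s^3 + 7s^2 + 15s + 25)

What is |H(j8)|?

Substitute s = j8: numerator = 4, denominator = -423 - j392.
|H(j8)| = |4| / |-423 - j392| = 4 / 576.71 ≈ 0.006936.

|H(j8)| ≈ 0.006936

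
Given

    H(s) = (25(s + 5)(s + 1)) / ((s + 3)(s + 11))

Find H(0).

H(0) = 125/33 ≈ 3.788

At s = 0 each factor (s + a) contributes a and each (s^2 + bs + c) contributes c.
H(0) = 25·(5) · (1) / ((3) · (11)) = 125/33 = 125/33.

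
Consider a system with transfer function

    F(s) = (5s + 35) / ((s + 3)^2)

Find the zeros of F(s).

Set the numerator to zero: 5s + 35 = 0, i.e. 5·(s + 7) = 0.
So s = -7.

s = -7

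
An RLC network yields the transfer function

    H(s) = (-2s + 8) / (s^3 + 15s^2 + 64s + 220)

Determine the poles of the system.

The poles are the roots of the denominator s^3 + 15s^2 + 64s + 220 = 0.
Trying s = -11: the polynomial evaluates to 0, so (s + 11) is a factor.
Dividing out leaves s^2 + 4s + 20 = 0.
The quadratic formula then gives s = -2 ± 4j.

s = -2 + 4j, -2 - 4j, -11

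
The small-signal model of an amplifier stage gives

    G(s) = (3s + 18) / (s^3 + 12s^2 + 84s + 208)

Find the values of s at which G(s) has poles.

The poles are the roots of the denominator s^3 + 12s^2 + 84s + 208 = 0.
Trying s = -4: the polynomial evaluates to 0, so (s + 4) is a factor.
Dividing out leaves s^2 + 8s + 52 = 0.
The quadratic formula then gives s = -4 ± 6j.

s = -4 + 6j, -4 - 6j, -4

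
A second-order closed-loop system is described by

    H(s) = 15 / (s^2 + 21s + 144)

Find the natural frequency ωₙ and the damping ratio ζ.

Compare the denominator to the standard form s^2 + 2ζωₙs + ωₙ².
ωₙ² = 144, so ωₙ = 12 rad/s.
2ζωₙ = 21, so ζ = 21/(2·12) = 0.875.

ωₙ = 12 rad/s, ζ = 0.875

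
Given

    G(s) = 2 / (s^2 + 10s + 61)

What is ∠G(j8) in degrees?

At s = j8: numerator = 2, denominator = -3 + j80.
∠G = ∠num − ∠den = 0° − (92.148°) = -92.15°.

∠G(j8) ≈ -92.15°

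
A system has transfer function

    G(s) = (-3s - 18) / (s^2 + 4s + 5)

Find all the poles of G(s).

The poles are the roots of the denominator s^2 + 4s + 5 = 0.
Using the quadratic formula: s = (-4 ± √(-4))/2 = -2 ± 1j.

s = -2 ± j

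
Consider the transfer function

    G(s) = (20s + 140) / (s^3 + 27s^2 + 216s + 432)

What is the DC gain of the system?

G(0) = 35/108 ≈ 0.3241

Set s = 0: G(0) = (140) / (432) = 35/108.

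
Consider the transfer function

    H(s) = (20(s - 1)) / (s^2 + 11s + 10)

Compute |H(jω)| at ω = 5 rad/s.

Substitute s = j5: numerator = -20 + j100, denominator = -15 + j55.
|H(j5)| = |-20 + j100| / |-15 + j55| = 101.98 / 57.009 ≈ 1.789.

|H(j5)| ≈ 1.789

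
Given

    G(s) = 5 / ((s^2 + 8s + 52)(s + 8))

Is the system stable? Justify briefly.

stable

The poles can be read from the denominator factors: s = -4 + 6j, -4 - 6j, -8.
Since all poles lie strictly in the left half-plane, the system is stable.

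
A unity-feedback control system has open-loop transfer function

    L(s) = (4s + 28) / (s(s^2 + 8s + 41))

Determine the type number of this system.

The denominator has 1 factor of s at the origin (free integrator), so this is a Type 1 system.

Type 1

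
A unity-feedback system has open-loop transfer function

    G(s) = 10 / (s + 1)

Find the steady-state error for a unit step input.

e_ss = 0.09091

G(s) has no poles at the origin.
This is a Type 0 system. Kp = lim_{s→0} G(s) = 10/1.
e_ss = 1/(1 + Kp) = 1/(1 + 10) = 1/11 ≈ 0.09091.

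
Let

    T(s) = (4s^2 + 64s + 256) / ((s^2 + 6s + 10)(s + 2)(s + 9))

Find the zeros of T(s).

s = -8, -8

Set the numerator to zero: 4s^2 + 64s + 256 = 0, i.e. 4·(s^2 + 16s + 64) = 0.
Factoring: (s + 8)^2 = 0.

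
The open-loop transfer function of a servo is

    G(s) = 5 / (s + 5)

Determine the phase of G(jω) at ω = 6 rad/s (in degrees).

At s = j6: numerator = 5, denominator = 5 + j6.
∠G = ∠num − ∠den = 0° − (50.194°) = -50.19°.

∠G(j6) ≈ -50.19°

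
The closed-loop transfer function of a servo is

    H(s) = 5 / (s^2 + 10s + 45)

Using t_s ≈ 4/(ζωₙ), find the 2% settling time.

t_s ≈ 0.8000 s

Comparing s^2 + 10s + 45 to s^2 + 2ζωₙs + ωₙ²: ωₙ = √45 ≈ 6.708 rad/s and ζ = 10/(2·√45) ≈ 0.7454.
ζωₙ = 10/2 = 5, so t_s ≈ 4/(ζωₙ) = 4/5 = 0.8000 s.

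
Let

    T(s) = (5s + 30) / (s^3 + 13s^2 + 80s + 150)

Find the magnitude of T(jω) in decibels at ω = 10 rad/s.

Substitute s = j10: numerator = 30 + j50, denominator = -1150 - j200.
|T(j10)| = |30 + j50| / |-1150 - j200| = 58.310 / 1167.3 ≈ 0.04995.
In decibels: 20·log₁₀(0.04995) ≈ -26.0 dB.

|T(j10)|_dB ≈ -26.0 dB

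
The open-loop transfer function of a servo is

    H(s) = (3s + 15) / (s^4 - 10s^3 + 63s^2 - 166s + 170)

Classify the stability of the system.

The denominator s^4 - 10s^3 + 63s^2 - 166s + 170 factors as (s^2 - 4s + 5)(s^2 - 6s + 34), giving poles at s = 2 ± j, 3 ± 5j.
Since the pole(s) at s = 2 + j, 2 - j, 3 + 5j, 3 - 5j lie in the right half-plane, the system is unstable.

unstable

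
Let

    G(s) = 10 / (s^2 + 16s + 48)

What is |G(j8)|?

|G(j8)| ≈ 0.07752

Substitute s = j8: numerator = 10, denominator = -16 + j128.
|G(j8)| = |10| / |-16 + j128| = 10 / 129.00 ≈ 0.07752.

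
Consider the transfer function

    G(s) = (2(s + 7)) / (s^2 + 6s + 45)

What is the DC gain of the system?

G(0) = 14/45 ≈ 0.3111

Set s = 0: G(0) = (14) / (45) = 14/45.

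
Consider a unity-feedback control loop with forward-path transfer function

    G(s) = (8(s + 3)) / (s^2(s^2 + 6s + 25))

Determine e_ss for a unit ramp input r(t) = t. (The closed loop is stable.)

e_ss = 0

G(s) has 2 poles at the origin.
This is a Type 2 system; for a ramp input the steady-state error is zero.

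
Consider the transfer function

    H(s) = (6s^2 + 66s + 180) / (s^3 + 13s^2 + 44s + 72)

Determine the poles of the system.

The poles are the roots of the denominator s^3 + 13s^2 + 44s + 72 = 0.
Trying s = -9: the polynomial evaluates to 0, so (s + 9) is a factor.
Dividing out leaves s^2 + 4s + 8 = 0.
The quadratic formula then gives s = -2 ± 2j.

s = -2 ± 2j, -9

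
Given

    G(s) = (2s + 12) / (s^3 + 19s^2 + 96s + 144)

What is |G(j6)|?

|G(j6)| ≈ 0.02615

Substitute s = j6: numerator = 12 + j12, denominator = -540 + j360.
|G(j6)| = |12 + j12| / |-540 + j360| = 16.971 / 649.00 ≈ 0.02615.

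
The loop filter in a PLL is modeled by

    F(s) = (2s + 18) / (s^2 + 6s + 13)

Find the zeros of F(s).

s = -9

Set the numerator to zero: 2s + 18 = 0, i.e. 2·(s + 9) = 0.
So s = -9.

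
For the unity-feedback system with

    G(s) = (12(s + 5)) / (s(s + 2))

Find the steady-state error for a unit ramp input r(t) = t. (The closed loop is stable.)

e_ss = 0.03333

G(s) has one pole at the origin.
This is a Type 1 system. Kv = lim_{s→0} s·G(s) = 60/2 = 30.
e_ss = 1/Kv = 1/(30) = 1/30 ≈ 0.03333.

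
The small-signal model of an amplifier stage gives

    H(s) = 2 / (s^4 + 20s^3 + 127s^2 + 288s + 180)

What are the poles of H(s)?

s = -10, -6, -3, -1

The poles are the roots of the denominator s^4 + 20s^3 + 127s^2 + 288s + 180 = 0.
Trying s = -10: the polynomial evaluates to 0, so (s + 10) is a factor.
Dividing out leaves s^3 + 10s^2 + 27s + 18 = 0.
This factors further as (s + 6)(s + 3)(s + 1) = 0.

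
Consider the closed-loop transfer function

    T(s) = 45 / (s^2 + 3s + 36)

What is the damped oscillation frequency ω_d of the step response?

ω_d ≈ 5.809 rad/s

Comparing s^2 + 3s + 36 to s^2 + 2ζωₙs + ωₙ²: ωₙ = 6 rad/s and ζ = 3/(2·6) = 0.25.
ζωₙ = 3/2 = 1.5, so ω_d = ωₙ√(1−ζ²) = √(ωₙ² − (ζωₙ)²) = √(36 − 1.5²) = √33.75 ≈ 5.809 rad/s.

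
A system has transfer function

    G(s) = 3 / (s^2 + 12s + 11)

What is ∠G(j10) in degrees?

∠G(j10) ≈ -126.6°

At s = j10: numerator = 3, denominator = -89 + j120.
∠G = ∠num − ∠den = 0° − (126.56°) = -126.6°.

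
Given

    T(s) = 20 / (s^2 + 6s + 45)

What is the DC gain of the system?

T(0) = 4/9 ≈ 0.4444

At s = 0 each factor (s + a) contributes a and each (s^2 + bs + c) contributes c.
T(0) = 20·1 / ((45)) = 20/45 = 4/9.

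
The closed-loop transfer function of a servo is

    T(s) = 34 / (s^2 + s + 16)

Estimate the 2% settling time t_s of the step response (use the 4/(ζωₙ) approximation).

t_s ≈ 8 s

Comparing s^2 + s + 16 to s^2 + 2ζωₙs + ωₙ²: ωₙ = 4 rad/s and ζ = 1/(2·4) = 0.125.
ζωₙ = 1/2 = 0.5, so t_s ≈ 4/(ζωₙ) = 4/0.5 = 8 s.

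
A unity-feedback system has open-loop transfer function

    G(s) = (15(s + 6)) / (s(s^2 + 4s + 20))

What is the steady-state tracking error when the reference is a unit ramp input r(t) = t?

G(s) has one pole at the origin.
This is a Type 1 system. Kv = lim_{s→0} s·G(s) = 90/20 = 9/2.
e_ss = 1/Kv = 1/(9/2) = 2/9 ≈ 0.2222.

e_ss = 0.2222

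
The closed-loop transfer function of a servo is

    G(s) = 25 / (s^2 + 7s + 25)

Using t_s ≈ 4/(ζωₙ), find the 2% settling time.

Comparing s^2 + 7s + 25 to s^2 + 2ζωₙs + ωₙ²: ωₙ = 5 rad/s and ζ = 7/(2·5) = 0.7.
ζωₙ = 7/2 = 3.5, so t_s ≈ 4/(ζωₙ) = 4/3.5 ≈ 1.143 s.

t_s ≈ 1.143 s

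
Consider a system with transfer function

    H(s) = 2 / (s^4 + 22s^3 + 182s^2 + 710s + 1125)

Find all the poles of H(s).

The poles are the roots of the denominator s^4 + 22s^3 + 182s^2 + 710s + 1125 = 0.
Trying s = -9: the polynomial evaluates to 0, so (s + 9) is a factor.
Dividing out leaves s^3 + 13s^2 + 65s + 125 = 0.
This factors further as (s^2 + 8s + 25)(s + 5) = 0.

s = -4 + 3j, -4 - 3j, -9, -5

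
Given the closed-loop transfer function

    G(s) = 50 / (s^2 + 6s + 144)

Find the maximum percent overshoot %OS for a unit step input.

Comparing s^2 + 6s + 144 to s^2 + 2ζωₙs + ωₙ²: ωₙ = 12 rad/s and ζ = 6/(2·12) = 0.25.
%OS = 100·exp(−πζ/√(1−ζ²)) = 100·exp(−π·0.25/√(1−0.25²)) ≈ 44.4%.

%OS ≈ 44.4%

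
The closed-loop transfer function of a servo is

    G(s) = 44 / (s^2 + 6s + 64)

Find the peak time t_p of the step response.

Comparing s^2 + 6s + 64 to s^2 + 2ζωₙs + ωₙ²: ωₙ = 8 rad/s and ζ = 6/(2·8) = 0.375.
ζωₙ = 6/2 = 3, so ω_d = ωₙ√(1−ζ²) = √(ωₙ² − (ζωₙ)²) = √(64 − 3²) = √55 ≈ 7.416 rad/s.
t_p = π/ω_d = π/7.416 ≈ 0.4236 s.

t_p ≈ 0.4236 s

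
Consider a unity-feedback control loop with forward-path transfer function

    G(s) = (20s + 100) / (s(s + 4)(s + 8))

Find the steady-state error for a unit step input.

e_ss = 0

G(s) has one pole at the origin.
This is a Type 1 system; for a step input the steady-state error is zero.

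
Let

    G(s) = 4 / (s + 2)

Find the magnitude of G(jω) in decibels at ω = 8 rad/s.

Substitute s = j8: numerator = 4, denominator = 2 + j8.
|G(j8)| = |4| / |2 + j8| = 4 / 8.2462 ≈ 0.4851.
In decibels: 20·log₁₀(0.4851) ≈ -6.28 dB.

|G(j8)|_dB ≈ -6.28 dB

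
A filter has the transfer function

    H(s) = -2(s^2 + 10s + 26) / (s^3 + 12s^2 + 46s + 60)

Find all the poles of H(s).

The poles are the roots of the denominator s^3 + 12s^2 + 46s + 60 = 0.
Trying s = -6: the polynomial evaluates to 0, so (s + 6) is a factor.
Dividing out leaves s^2 + 6s + 10 = 0.
The quadratic formula then gives s = -3 ± 1j.

s = -3 + j, -3 - j, -6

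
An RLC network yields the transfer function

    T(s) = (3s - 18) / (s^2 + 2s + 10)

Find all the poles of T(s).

s = -1 + 3j, -1 - 3j

The poles are the roots of the denominator s^2 + 2s + 10 = 0.
Using the quadratic formula: s = (-2 ± √(-36))/2 = -1 ± 3j.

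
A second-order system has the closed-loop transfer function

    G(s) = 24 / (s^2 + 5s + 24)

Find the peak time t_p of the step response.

t_p ≈ 0.7457 s

Comparing s^2 + 5s + 24 to s^2 + 2ζωₙs + ωₙ²: ωₙ = √24 ≈ 4.899 rad/s and ζ = 5/(2·√24) ≈ 0.5103.
ζωₙ = 5/2 = 2.5, so ω_d = ωₙ√(1−ζ²) = √(ωₙ² − (ζωₙ)²) = √(24 − 2.5²) = √17.75 ≈ 4.213 rad/s.
t_p = π/ω_d = π/4.213 ≈ 0.7457 s.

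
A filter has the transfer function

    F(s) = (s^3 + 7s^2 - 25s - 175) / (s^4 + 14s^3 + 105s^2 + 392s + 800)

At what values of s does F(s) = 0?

Set the numerator to zero: s^3 + 7s^2 - 25s - 175 = 0.
Factoring: (s + 5)(s - 5)(s + 7) = 0.

s = -5, 5, -7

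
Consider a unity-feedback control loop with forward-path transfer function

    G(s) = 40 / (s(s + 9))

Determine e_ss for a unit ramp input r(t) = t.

G(s) has one pole at the origin.
This is a Type 1 system. Kv = lim_{s→0} s·G(s) = 40/9.
e_ss = 1/Kv = 1/(40/9) = 9/40 ≈ 0.2250.

e_ss = 0.2250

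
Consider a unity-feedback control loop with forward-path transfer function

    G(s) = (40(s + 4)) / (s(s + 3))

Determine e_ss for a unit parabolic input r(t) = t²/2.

e_ss = ∞

G(s) has one pole at the origin.
This is a Type 1 system; Ka = lim_{s→0} s^2·G(s) = 0, so the steady-state error for a parabola input is infinite.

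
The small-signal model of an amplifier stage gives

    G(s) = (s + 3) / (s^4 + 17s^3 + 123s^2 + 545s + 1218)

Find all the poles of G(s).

s = -7, -2 ± 5j, -6

The poles are the roots of the denominator s^4 + 17s^3 + 123s^2 + 545s + 1218 = 0.
Trying s = -7: the polynomial evaluates to 0, so (s + 7) is a factor.
Dividing out leaves s^3 + 10s^2 + 53s + 174 = 0.
This factors further as (s^2 + 4s + 29)(s + 6) = 0.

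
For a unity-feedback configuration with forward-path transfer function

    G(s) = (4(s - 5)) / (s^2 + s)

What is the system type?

The denominator has 1 factor of s at the origin (free integrator), so this is a Type 1 system.

Type 1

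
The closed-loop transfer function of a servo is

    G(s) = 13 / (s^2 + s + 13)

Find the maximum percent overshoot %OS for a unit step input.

Comparing s^2 + s + 13 to s^2 + 2ζωₙs + ωₙ²: ωₙ = √13 ≈ 3.606 rad/s and ζ = 1/(2·√13) ≈ 0.1387.
%OS = 100·exp(−πζ/√(1−ζ²)) = 100·exp(−π·0.1387/√(1−0.1387²)) ≈ 64.4%.

%OS ≈ 64.4%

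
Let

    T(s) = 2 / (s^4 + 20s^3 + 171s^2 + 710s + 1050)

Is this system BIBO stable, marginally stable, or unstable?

stable

The denominator s^4 + 20s^3 + 171s^2 + 710s + 1050 factors as (s^2 + 10s + 50)(s + 7)(s + 3), giving poles at s = -5 + 5j, -5 - 5j, -7, -3.
Since all poles lie strictly in the left half-plane, the system is stable.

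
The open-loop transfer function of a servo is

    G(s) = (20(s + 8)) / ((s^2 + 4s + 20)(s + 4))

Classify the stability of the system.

The poles can be read from the denominator factors: s = -2 ± 4j, -4.
Since all poles lie strictly in the left half-plane, the system is stable.

stable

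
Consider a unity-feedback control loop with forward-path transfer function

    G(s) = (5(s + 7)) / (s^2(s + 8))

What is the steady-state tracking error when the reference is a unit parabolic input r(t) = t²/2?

e_ss = 0.2286

G(s) has 2 poles at the origin.
This is a Type 2 system. Ka = lim_{s→0} s^2·G(s) = 35/8.
e_ss = 1/Ka = 1/(35/8) = 8/35 ≈ 0.2286.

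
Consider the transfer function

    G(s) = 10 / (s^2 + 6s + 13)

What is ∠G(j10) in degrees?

∠G(j10) ≈ -145.4°

At s = j10: numerator = 10, denominator = -87 + j60.
∠G = ∠num − ∠den = 0° − (145.41°) = -145.4°.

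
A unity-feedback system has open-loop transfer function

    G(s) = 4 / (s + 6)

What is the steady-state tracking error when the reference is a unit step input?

e_ss = 0.6000

G(s) has no poles at the origin.
This is a Type 0 system. Kp = lim_{s→0} G(s) = 4/6 = 2/3.
e_ss = 1/(1 + Kp) = 1/(1 + 2/3) = 3/5 ≈ 0.6000.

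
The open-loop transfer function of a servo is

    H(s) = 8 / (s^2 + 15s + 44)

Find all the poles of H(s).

s = -4, -11

The poles are the roots of the denominator s^2 + 15s + 44 = 0.
Factoring: (s + 4)(s + 11) = 0, so s = -4 and s = -11.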